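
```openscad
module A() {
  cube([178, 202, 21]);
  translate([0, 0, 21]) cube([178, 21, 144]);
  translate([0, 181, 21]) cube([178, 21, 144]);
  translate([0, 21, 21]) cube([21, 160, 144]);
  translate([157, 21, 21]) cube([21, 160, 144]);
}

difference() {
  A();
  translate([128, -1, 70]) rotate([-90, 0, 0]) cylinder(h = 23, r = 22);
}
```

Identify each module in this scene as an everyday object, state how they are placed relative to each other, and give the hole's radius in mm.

A is an open box. The open box has a circular hole through its front wall. The hole's radius is 22 mm.

The subtracted cylinder has r = 22 mm.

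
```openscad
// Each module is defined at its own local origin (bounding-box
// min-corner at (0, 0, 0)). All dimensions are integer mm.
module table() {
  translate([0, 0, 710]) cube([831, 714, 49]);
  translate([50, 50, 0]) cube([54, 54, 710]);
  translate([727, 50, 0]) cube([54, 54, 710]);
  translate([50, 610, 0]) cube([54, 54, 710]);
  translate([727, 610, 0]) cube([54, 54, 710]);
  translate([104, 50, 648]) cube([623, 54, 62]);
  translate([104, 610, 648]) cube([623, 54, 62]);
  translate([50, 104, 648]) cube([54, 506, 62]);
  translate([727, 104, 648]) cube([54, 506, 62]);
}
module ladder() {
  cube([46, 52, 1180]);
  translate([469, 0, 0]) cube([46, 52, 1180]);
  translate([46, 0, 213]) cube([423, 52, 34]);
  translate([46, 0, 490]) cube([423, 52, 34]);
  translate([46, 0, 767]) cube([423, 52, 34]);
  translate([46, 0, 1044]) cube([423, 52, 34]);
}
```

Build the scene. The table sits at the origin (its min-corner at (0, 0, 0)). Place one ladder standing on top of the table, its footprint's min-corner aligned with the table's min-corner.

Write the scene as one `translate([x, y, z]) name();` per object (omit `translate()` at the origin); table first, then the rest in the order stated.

table();
translate([0, 0, 759]) ladder();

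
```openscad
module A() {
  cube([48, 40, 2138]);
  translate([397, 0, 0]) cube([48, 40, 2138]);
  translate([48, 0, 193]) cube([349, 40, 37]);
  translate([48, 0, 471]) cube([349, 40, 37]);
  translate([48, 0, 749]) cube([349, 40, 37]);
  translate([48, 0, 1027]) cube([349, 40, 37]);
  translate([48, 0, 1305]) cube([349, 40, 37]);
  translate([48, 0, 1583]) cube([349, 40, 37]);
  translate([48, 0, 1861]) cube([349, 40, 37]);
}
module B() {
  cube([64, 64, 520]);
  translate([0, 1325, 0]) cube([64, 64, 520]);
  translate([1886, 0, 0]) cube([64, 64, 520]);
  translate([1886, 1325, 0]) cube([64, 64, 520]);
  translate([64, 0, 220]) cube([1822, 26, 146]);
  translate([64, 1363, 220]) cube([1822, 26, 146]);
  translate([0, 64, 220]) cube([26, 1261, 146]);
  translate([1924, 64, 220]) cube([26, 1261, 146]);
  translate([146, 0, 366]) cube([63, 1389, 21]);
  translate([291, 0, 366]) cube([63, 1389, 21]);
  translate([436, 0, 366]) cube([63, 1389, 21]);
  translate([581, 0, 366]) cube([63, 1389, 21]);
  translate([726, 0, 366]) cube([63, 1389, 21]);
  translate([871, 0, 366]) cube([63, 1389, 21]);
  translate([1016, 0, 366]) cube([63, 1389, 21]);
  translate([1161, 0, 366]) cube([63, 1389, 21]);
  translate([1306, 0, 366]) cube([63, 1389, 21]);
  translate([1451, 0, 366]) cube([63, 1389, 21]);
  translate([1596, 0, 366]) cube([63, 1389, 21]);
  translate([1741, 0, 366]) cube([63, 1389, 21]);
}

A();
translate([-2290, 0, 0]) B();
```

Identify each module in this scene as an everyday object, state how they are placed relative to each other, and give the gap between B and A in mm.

The bed frame's nearest face is 340 mm from the ladder's −x face.

A is a ladder. B is a bed frame. The bed frame is on the floor beside the ladder on its −x side. The gap between the bed frame and the ladder is 340 mm.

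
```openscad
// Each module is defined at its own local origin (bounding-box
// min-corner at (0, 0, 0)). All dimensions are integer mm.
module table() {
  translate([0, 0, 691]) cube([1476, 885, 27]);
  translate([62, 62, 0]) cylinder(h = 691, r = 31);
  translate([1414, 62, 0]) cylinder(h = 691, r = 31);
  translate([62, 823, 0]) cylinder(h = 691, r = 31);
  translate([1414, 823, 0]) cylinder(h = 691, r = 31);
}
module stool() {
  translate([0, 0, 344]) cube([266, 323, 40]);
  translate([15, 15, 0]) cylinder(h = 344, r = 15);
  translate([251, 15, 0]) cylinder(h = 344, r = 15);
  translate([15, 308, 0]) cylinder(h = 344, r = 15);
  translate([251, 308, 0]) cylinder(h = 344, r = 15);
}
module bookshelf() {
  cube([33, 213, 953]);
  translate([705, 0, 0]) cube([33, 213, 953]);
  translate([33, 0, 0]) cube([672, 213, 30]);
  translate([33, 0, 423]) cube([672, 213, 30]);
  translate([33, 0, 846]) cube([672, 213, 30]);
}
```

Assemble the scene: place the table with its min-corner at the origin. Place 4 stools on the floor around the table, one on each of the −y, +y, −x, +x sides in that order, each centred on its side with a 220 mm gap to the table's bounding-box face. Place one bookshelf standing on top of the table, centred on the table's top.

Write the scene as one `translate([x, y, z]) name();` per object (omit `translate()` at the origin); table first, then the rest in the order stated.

table();
translate([605, -543, 0]) stool();
translate([605, 1105, 0]) stool();
translate([-486, 281, 0]) stool();
translate([1696, 281, 0]) stool();
translate([369, 336, 718]) bookshelf();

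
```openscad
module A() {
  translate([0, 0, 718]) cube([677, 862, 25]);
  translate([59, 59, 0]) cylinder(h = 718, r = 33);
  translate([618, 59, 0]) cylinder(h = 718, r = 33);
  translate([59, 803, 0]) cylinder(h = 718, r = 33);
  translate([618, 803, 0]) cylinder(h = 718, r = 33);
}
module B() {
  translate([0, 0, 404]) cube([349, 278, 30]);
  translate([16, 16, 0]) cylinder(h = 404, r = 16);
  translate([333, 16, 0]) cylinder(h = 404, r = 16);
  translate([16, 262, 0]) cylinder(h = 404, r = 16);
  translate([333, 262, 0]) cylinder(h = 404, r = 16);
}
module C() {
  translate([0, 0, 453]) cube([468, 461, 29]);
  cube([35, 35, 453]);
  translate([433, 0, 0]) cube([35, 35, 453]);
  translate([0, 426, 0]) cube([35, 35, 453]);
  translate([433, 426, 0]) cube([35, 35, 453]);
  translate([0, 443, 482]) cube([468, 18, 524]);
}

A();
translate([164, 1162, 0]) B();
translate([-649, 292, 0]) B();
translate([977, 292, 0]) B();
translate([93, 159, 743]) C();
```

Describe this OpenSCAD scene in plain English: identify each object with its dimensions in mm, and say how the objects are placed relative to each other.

A is a table with a 677×862 mm rectangular top, 25 mm thick, top surface at z = 743 mm, supported by four round legs of 66 mm diameter, each leg's bounding box inset 26 mm from the nearest pair of top edges, running from the floor.

B is a four-legged stool. The seat is 349×278 mm, 30 mm thick, top at z = 434 mm. It stands on four round legs, each 32 mm in diameter, from z = 0 to the seat underside, each leg's axis is inset half a diameter from the nearest pair of seat edges (so the leg's bounding box is flush with the corner).

C is a chair. The seat is a 468×461×29 mm slab with its top at z = 482 mm, on four 35×35 mm corner legs (flush with the seat edges, standing on z = 0). A flat backrest 18 mm thick, 524 mm tall, spans the full seat width and rises from the seat top along its +y edge, rear face flush with the rear of the seat.

Three stools sit around the table at the +y, −x, +x sides. The chair is on top of the table.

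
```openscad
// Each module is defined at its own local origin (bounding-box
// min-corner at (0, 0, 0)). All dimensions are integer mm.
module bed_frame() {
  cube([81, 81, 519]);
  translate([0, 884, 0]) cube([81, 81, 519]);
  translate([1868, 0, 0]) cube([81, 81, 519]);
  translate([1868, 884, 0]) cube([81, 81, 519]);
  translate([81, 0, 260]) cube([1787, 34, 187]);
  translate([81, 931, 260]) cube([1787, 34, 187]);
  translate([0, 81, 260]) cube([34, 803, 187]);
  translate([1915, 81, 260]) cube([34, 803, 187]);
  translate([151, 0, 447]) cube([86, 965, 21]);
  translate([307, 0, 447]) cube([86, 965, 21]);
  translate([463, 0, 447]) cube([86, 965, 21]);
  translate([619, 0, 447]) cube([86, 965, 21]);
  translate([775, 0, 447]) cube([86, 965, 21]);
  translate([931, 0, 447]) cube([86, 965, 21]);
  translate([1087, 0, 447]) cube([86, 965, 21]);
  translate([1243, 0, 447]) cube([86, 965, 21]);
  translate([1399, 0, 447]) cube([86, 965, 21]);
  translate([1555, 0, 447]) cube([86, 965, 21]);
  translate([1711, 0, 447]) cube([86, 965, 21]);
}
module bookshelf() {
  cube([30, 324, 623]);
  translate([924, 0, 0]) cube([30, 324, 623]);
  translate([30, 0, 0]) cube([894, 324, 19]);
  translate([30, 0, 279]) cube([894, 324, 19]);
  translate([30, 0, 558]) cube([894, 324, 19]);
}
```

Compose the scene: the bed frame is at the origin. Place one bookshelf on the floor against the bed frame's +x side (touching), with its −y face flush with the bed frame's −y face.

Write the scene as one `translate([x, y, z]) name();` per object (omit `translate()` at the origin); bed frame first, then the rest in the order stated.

bed_frame();
translate([1949, 0, 0]) bookshelf();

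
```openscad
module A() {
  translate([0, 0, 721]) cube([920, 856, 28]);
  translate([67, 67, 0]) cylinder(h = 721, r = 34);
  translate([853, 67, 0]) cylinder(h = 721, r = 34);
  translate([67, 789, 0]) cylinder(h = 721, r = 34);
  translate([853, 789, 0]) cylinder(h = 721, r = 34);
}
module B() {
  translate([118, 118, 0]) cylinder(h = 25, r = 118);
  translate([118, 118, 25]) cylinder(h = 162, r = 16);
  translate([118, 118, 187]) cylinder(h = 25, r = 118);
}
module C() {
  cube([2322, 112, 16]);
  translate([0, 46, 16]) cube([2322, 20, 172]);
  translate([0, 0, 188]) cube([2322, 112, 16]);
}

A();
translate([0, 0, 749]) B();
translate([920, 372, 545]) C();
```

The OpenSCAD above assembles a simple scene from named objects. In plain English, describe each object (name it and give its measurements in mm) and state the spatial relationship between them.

A is a table with a 920×856 mm rectangular top, 28 mm thick, top surface at z = 749 mm, supported by four round legs of 68 mm diameter, each leg's bounding box inset 33 mm from the nearest pair of top edges, running from the floor.

B is a spool: two coaxial disc flanges of radius 118 mm and thickness 25 mm, joined by a core cylinder of radius 16 mm and height 162 mm. The lower flange rests on z = 0 and the three cylinders share a vertical axis.

C is an I-beam lying along x, 2322 mm long. Overall section height 204 mm. Two flanges 112 mm wide (y) and 16 mm thick, one on the floor and one at the top; a web 20 mm thick runs between them, centred on the flange width.

The spool is on top of the table. The I-beam is beside the table with their tops flush at z = 749.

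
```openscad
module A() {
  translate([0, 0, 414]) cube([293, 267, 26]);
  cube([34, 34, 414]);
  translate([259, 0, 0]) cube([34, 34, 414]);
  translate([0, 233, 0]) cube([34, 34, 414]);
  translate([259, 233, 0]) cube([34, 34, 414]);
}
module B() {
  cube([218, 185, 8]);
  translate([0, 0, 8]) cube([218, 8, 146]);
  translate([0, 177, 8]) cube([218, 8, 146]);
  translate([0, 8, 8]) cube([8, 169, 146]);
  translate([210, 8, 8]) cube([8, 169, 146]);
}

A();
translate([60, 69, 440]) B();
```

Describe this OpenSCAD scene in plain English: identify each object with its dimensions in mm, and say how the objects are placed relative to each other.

A is a four-legged stool. The seat is 293×267 mm, 26 mm thick, top at z = 440 mm. It stands on four square legs, each 34×34 mm in cross-section, from z = 0 to the seat underside, each flush with a corner of the seat.

B is an open storage box with external size 218×185×154 mm and wall thickness 8 mm (the base is also 8 mm thick). The base covers the whole footprint; the four walls stand on the base, with the y-facing walls full-width and the x-facing walls fitting between their inner faces.

The open box is on top of the stool.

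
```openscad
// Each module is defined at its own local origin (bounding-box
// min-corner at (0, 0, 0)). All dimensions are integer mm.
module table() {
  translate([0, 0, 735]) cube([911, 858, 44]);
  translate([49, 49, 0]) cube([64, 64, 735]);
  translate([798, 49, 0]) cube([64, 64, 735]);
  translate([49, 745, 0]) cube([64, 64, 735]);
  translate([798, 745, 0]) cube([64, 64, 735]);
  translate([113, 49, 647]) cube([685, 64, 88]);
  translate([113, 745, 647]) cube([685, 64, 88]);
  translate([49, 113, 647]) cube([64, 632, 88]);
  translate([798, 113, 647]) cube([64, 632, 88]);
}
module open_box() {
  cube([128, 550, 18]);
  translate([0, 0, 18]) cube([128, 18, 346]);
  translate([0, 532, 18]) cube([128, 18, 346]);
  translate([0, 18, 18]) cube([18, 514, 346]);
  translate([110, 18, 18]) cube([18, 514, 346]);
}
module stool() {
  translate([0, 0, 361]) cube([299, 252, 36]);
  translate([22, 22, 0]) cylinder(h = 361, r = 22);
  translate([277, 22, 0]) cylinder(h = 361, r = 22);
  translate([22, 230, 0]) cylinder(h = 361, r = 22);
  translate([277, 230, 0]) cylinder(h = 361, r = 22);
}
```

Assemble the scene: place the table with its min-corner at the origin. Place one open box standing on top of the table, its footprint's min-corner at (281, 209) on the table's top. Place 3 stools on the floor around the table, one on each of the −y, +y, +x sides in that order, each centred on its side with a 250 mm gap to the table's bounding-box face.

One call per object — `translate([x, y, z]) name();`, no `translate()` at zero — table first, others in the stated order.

table();
translate([281, 209, 779]) open_box();
translate([306, -502, 0]) stool();
translate([306, 1108, 0]) stool();
translate([1161, 303, 0]) stool();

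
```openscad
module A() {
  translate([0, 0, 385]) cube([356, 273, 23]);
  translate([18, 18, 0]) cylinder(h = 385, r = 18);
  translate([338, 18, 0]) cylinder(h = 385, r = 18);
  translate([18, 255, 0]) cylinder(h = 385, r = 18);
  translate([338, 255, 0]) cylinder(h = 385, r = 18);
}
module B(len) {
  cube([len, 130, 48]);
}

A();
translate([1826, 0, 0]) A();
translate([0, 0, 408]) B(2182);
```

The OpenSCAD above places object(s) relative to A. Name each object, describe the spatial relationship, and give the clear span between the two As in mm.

Second stool starts at x = 1826; first ends at x = 356; clear span = 1826 − 356 = 1470 mm.

A is a stool. B is a beam. A beam spans the tops of two stools. The clear span between the two stools is 1470 mm.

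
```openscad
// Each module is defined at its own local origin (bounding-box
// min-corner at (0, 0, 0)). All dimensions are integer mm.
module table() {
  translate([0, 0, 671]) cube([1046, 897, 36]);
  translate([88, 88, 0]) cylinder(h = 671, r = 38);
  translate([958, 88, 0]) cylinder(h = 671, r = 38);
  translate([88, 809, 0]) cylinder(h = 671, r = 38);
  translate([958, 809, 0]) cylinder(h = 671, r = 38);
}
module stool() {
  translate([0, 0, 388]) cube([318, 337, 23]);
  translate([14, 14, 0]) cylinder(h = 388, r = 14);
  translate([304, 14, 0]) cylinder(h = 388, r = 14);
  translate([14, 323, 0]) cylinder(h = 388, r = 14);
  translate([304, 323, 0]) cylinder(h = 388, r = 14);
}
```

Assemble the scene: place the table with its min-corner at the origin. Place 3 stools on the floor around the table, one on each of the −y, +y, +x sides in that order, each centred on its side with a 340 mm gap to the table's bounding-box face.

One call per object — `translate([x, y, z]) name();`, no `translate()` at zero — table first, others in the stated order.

table();
translate([364, -677, 0]) stool();
translate([364, 1237, 0]) stool();
translate([1386, 280, 0]) stool();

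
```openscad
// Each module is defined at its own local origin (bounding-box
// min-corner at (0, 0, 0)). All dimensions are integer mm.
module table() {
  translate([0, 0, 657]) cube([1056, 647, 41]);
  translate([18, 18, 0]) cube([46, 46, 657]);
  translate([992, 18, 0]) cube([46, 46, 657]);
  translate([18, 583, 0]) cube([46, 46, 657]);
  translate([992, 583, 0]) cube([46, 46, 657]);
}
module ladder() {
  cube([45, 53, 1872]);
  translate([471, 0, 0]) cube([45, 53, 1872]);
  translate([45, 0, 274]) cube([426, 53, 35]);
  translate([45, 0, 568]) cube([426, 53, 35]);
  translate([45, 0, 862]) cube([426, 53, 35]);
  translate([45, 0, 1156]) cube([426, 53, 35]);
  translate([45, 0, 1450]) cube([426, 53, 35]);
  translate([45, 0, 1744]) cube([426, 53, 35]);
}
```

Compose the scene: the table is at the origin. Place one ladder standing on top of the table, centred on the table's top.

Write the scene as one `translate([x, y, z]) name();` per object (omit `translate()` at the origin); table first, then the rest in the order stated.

table();
translate([270, 297, 698]) ladder();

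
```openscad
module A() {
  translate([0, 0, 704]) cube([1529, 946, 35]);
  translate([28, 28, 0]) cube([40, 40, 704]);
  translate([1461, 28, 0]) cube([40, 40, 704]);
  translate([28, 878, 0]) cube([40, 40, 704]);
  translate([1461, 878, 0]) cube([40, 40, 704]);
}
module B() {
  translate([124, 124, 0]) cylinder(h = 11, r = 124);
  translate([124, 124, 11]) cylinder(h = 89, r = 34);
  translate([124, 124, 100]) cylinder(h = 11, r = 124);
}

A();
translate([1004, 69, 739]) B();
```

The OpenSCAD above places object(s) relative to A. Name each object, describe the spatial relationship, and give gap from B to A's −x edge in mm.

The spool's min-x is at 1004; the table's min-x is 0; gap = 1004 mm.

A is a table. B is a spool. The spool is on top of the table. The gap from the spool to the table's −x edge is 1004 mm.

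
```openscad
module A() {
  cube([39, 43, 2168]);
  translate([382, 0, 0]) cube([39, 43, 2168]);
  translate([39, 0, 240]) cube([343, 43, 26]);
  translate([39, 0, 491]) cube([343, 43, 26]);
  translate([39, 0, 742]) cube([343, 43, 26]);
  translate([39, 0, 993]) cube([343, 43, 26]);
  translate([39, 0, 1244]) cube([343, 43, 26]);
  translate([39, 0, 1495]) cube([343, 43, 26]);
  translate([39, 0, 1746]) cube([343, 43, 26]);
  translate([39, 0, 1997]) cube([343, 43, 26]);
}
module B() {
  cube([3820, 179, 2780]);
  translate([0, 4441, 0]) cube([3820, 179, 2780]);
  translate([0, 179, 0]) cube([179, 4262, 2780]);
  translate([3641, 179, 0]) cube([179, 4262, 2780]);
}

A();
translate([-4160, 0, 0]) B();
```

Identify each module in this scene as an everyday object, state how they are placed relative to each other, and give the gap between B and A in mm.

A is a ladder. B is a house frame. The house frame is on the floor beside the ladder on its −x side. The gap between the house frame and the ladder is 340 mm.

The house frame's nearest face is 340 mm from the ladder's −x face.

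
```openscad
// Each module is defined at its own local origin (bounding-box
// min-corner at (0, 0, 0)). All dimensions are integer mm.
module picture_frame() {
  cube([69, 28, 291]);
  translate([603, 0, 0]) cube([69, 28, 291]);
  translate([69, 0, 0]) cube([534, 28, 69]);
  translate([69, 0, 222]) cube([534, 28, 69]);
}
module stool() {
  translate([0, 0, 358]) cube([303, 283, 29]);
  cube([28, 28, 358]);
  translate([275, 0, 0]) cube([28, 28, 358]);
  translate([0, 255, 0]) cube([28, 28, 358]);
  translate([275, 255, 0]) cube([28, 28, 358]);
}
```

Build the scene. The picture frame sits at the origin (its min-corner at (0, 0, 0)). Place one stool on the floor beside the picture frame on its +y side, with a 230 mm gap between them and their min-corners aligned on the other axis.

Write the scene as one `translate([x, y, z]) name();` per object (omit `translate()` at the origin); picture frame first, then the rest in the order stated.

picture_frame();
translate([0, 258, 0]) stool();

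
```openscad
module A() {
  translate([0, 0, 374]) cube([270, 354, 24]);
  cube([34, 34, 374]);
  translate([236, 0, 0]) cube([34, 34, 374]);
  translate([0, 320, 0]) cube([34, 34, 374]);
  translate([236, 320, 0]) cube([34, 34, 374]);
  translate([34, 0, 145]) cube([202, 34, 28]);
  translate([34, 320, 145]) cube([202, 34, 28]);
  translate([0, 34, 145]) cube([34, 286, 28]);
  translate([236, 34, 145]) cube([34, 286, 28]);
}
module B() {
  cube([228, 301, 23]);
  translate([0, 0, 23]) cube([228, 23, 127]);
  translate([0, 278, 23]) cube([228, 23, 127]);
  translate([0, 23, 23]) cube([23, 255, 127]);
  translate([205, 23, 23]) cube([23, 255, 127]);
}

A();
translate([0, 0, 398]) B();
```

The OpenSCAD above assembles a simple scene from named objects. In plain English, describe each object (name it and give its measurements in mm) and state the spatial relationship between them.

A is a simple wooden stool: a rectangular seat 270 mm (x) by 354 mm (y), 24 mm thick, top face at z = 398 mm, on four square legs, each 34×34 mm in cross-section. The legs rest on z = 0, each flush with a corner of the seat. Four stretchers, 34 mm wide and 28 mm tall, connect adjacent legs with their undersides at z = 145 mm, each running between the inner faces of the legs it joins and aligned with the legs' outer faces on the other axis.

B is an open storage box with external size 228×301×150 mm and wall thickness 23 mm (the base is also 23 mm thick). The base covers the whole footprint; the four walls stand on the base, with the y-facing walls full-width and the x-facing walls fitting between their inner faces.

The open box is on top of the stool.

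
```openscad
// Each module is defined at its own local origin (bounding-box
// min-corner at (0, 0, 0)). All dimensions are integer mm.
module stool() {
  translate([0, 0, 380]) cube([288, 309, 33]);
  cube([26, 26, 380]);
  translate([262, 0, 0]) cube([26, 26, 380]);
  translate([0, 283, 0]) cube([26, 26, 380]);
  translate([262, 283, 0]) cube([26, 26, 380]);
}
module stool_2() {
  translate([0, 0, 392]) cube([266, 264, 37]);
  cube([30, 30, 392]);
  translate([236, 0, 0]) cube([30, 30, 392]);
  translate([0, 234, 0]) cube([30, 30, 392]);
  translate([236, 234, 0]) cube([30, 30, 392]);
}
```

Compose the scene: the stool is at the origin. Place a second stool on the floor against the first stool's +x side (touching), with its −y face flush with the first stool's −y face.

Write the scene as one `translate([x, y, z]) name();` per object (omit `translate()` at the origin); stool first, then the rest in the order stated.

stool();
translate([288, 0, 0]) stool_2();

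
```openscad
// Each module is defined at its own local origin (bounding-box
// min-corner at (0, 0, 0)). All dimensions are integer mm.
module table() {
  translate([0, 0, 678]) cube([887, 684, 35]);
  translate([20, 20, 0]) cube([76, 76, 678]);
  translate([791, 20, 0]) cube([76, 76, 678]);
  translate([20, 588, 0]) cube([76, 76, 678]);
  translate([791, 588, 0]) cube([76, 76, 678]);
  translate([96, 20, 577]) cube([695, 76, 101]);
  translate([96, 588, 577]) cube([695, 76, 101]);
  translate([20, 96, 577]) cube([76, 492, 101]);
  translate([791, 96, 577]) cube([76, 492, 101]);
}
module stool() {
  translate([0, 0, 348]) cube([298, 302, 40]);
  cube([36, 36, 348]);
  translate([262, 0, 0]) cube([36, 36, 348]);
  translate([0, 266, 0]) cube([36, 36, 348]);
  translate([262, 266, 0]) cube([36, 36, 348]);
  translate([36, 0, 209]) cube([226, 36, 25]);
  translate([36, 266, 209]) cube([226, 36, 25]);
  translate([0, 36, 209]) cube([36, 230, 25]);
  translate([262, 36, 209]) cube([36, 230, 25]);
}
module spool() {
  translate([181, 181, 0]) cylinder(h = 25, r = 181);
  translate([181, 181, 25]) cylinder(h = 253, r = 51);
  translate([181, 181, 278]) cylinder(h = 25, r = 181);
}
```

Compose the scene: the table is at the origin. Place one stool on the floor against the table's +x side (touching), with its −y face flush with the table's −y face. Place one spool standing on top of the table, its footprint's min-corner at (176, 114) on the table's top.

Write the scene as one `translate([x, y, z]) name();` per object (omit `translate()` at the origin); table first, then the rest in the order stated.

table();
translate([887, 0, 0]) stool();
translate([176, 114, 713]) spool();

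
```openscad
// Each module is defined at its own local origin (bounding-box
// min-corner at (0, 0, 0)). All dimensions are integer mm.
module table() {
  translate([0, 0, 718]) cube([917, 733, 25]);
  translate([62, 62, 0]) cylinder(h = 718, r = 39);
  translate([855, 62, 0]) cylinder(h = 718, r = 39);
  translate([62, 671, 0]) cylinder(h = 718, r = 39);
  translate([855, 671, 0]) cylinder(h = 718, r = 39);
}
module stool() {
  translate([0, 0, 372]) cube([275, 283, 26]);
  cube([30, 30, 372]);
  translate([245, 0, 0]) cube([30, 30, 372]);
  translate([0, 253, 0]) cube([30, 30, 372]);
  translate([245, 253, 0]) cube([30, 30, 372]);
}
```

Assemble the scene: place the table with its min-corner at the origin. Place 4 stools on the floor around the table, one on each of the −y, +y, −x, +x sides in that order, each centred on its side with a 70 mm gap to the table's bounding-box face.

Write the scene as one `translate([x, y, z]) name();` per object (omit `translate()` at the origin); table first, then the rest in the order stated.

table();
translate([321, -353, 0]) stool();
translate([321, 803, 0]) stool();
translate([-345, 225, 0]) stool();
translate([987, 225, 0]) stool();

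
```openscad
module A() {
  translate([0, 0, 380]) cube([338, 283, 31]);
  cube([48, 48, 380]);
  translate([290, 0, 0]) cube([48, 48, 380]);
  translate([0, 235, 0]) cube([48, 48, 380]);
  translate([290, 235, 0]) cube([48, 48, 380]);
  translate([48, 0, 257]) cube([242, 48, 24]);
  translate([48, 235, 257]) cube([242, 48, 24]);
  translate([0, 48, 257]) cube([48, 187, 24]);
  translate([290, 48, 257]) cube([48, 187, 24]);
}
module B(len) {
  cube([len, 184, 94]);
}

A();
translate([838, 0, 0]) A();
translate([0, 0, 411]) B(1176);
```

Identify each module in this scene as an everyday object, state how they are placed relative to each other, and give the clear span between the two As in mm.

Second stool starts at x = 838; first ends at x = 338; clear span = 838 − 338 = 500 mm.

A is a stool. B is a beam. A beam spans the tops of two stools. The clear span between the two stools is 500 mm.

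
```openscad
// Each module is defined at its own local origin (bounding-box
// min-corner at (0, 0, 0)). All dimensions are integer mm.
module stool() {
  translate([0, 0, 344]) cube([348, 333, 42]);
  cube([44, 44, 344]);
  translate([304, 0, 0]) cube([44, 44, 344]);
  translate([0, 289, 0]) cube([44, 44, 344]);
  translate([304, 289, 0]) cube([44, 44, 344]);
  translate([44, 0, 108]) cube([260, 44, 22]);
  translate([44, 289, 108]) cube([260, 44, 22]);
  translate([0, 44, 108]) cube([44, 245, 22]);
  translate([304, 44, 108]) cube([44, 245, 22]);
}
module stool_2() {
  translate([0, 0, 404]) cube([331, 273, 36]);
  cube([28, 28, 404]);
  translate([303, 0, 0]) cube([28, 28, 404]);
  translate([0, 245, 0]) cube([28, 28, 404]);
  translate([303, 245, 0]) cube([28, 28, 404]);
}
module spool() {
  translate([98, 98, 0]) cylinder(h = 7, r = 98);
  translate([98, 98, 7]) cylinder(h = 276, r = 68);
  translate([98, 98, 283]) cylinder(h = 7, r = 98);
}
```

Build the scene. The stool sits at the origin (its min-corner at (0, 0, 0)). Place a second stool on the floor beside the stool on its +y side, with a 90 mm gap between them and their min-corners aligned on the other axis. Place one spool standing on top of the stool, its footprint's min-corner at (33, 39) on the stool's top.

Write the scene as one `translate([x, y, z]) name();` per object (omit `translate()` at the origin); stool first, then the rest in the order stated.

stool();
translate([0, 423, 0]) stool_2();
translate([33, 39, 386]) spool();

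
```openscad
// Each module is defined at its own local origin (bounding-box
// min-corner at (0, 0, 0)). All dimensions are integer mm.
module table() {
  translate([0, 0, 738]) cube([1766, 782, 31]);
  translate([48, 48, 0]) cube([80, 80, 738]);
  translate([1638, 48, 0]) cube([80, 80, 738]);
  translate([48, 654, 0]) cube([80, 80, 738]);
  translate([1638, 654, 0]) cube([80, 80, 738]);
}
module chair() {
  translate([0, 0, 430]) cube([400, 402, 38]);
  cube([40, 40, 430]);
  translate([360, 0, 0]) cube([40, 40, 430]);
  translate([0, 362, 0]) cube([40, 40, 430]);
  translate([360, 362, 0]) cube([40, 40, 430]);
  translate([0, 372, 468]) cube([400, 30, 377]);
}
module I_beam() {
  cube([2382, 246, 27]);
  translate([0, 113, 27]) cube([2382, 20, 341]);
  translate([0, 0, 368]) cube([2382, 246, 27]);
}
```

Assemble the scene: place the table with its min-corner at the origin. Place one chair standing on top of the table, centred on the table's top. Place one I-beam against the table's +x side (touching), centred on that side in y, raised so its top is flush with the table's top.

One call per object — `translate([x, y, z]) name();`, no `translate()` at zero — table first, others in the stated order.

table();
translate([683, 190, 769]) chair();
translate([1766, 268, 374]) I_beam();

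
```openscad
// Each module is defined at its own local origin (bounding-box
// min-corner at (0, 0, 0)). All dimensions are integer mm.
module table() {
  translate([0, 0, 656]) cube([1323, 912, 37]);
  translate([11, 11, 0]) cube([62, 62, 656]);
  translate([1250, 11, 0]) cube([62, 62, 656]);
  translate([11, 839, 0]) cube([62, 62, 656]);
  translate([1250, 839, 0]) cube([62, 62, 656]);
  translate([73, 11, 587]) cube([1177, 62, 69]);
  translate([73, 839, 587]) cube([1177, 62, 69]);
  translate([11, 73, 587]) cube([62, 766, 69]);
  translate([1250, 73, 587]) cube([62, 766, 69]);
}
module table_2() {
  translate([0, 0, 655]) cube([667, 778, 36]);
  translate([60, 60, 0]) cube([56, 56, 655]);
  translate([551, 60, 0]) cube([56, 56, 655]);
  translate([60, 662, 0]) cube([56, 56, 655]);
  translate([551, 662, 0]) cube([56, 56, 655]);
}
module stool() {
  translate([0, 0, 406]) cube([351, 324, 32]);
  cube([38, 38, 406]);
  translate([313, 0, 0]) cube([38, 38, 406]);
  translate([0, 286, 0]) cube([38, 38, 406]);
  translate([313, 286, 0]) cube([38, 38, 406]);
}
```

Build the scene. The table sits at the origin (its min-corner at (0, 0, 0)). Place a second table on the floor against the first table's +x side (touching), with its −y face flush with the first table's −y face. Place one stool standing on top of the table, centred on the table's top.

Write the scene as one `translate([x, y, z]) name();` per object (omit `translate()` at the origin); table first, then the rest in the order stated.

table();
translate([1323, 0, 0]) table_2();
translate([486, 294, 693]) stool();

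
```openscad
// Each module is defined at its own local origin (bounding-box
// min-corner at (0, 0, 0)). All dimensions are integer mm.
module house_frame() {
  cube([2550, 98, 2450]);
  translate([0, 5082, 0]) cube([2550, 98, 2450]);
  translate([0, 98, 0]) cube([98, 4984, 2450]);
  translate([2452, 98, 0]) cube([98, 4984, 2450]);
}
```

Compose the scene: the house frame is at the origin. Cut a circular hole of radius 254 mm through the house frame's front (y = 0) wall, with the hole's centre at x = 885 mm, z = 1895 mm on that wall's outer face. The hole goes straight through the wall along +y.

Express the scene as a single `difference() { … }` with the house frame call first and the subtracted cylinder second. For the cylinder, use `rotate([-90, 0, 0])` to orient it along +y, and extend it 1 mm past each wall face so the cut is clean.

difference() {
  house_frame();
  translate([885, -1, 1895]) rotate([-90, 0, 0]) cylinder(h = 100, r = 254);
}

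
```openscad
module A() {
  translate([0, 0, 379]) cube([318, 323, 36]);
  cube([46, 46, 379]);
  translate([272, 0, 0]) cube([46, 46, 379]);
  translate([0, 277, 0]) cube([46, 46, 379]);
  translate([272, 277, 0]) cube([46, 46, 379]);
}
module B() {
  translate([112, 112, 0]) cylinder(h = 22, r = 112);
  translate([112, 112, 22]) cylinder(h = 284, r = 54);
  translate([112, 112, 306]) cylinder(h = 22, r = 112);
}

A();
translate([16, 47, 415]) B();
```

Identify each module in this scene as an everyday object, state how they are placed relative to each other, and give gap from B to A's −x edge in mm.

The spool's min-x is at 16; the stool's min-x is 0; gap = 16 mm.

A is a stool. B is a spool. The spool is on top of the stool. The gap from the spool to the stool's −x edge is 16 mm.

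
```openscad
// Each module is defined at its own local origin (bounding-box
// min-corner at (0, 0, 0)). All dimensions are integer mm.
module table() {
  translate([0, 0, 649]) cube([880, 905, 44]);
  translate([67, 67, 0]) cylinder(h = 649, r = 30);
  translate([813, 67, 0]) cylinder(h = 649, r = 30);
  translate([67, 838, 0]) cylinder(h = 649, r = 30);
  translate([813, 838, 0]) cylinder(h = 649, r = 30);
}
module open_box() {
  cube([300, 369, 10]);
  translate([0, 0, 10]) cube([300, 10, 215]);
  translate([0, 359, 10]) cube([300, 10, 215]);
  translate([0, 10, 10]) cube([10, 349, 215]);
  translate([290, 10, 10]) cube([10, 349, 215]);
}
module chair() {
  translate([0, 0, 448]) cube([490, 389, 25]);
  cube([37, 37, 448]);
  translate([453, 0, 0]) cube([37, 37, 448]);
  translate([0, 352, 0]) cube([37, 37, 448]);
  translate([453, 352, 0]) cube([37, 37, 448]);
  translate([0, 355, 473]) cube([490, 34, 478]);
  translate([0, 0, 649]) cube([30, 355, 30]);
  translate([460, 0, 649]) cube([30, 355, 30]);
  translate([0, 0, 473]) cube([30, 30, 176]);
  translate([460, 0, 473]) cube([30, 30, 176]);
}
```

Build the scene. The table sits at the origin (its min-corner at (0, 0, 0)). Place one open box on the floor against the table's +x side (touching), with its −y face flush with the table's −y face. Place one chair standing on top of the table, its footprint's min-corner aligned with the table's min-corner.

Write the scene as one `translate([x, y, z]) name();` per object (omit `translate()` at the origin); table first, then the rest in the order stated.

table();
translate([880, 0, 0]) open_box();
translate([0, 0, 693]) chair();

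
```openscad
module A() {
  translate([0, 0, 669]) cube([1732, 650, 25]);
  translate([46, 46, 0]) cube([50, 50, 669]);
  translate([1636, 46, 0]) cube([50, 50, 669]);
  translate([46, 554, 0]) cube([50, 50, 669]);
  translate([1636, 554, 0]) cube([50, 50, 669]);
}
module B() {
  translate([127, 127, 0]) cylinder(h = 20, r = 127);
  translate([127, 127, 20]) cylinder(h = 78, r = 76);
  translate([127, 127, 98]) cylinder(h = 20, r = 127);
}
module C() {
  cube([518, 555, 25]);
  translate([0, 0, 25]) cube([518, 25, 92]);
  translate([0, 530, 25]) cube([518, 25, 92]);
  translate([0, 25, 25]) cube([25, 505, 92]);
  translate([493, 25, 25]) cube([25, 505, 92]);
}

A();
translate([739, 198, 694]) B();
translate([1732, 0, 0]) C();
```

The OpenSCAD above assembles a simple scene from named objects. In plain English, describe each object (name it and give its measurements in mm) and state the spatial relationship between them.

A is a table with a 1732×650 mm rectangular top, 25 mm thick, top surface at z = 694 mm, supported by four 50×50 mm square legs, each inset 46 mm from the nearest pair of top edges, running from the floor.

B is a spool: two coaxial disc flanges of radius 127 mm and thickness 20 mm, joined by a core cylinder of radius 76 mm and height 78 mm. The lower flange rests on z = 0 and the three cylinders share a vertical axis.

C is an open storage box with external size 518×555×117 mm and wall thickness 25 mm (the base is also 25 mm thick). The base covers the whole footprint; the four walls stand on the base, with the y-facing walls full-width and the x-facing walls fitting between their inner faces.

The spool is on top of the table, centred. The open box is against the table's +x side, with their −y faces flush.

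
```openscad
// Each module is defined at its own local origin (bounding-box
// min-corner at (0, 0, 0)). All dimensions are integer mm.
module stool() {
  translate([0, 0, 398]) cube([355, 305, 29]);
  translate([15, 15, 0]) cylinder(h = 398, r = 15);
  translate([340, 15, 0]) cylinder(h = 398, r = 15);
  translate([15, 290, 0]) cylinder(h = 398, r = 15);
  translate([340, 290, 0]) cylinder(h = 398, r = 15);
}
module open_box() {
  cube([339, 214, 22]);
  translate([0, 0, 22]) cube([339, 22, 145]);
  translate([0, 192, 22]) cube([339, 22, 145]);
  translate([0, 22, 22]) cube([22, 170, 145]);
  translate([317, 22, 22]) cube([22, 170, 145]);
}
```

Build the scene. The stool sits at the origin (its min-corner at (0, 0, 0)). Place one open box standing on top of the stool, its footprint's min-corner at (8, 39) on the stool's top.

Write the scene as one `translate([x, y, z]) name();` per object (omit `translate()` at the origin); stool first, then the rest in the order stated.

stool();
translate([8, 39, 427]) open_box();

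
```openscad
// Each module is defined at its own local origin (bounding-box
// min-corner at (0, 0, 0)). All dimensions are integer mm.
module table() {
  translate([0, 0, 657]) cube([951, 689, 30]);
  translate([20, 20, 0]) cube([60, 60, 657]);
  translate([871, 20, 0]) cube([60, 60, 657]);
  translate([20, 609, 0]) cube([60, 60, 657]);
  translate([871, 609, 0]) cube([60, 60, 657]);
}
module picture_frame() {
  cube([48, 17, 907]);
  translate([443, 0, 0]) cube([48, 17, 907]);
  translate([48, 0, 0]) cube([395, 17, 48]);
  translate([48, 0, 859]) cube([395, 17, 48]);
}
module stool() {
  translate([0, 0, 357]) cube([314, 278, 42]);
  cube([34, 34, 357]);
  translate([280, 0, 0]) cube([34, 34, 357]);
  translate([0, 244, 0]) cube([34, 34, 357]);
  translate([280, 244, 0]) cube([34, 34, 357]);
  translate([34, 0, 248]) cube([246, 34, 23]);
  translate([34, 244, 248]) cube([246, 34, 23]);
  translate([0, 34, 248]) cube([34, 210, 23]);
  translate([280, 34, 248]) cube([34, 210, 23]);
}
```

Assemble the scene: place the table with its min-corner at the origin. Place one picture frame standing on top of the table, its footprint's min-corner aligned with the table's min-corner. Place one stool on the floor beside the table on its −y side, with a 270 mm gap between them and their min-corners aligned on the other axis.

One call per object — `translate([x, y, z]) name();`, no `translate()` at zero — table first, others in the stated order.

table();
translate([0, 0, 687]) picture_frame();
translate([0, -548, 0]) stool();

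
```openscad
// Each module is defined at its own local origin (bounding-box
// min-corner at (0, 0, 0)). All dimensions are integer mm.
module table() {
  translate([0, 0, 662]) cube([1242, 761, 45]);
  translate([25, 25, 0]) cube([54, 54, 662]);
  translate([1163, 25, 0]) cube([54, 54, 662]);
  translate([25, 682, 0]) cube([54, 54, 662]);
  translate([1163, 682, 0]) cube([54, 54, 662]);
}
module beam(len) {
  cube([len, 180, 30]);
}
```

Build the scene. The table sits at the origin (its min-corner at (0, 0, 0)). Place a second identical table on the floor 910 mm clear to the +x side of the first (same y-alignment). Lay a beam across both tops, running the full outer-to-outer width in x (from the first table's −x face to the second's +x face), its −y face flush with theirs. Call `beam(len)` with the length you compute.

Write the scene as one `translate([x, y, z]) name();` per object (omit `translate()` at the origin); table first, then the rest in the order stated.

table();
translate([2152, 0, 0]) table();
translate([0, 0, 707]) beam(3394);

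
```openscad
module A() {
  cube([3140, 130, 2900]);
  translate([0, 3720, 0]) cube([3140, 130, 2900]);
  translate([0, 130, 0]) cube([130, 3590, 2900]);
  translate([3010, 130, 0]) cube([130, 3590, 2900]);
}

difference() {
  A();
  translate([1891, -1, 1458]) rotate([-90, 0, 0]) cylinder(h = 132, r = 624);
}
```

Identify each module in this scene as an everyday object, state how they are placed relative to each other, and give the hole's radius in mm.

The subtracted cylinder has r = 624 mm.

A is a house frame. The house frame has a circular hole through its front wall. The hole's radius is 624 mm.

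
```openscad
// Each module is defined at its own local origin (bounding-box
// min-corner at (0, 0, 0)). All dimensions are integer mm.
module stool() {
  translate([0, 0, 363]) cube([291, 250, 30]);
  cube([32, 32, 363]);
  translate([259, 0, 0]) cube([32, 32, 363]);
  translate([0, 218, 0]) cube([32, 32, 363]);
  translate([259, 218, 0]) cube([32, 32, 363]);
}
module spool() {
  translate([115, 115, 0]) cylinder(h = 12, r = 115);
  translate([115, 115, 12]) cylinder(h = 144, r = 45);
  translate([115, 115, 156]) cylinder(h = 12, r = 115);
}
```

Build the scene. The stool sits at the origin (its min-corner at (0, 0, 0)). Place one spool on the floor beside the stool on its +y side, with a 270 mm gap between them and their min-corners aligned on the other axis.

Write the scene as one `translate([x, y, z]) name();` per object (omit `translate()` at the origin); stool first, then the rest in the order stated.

stool();
translate([0, 520, 0]) spool();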